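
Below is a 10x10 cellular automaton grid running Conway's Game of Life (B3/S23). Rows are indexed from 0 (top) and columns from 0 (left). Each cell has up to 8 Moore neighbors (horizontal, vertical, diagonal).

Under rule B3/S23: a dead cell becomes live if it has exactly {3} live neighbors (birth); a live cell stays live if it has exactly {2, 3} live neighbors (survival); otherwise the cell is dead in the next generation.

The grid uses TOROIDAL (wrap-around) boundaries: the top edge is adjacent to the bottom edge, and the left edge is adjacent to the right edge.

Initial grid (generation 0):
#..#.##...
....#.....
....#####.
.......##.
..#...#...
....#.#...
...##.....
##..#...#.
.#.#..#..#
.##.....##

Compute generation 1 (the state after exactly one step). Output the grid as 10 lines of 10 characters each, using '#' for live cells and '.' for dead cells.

Answer: ######...#
...#......
....###.#.
........#.
.....##...
....#.....
...##.....
##..##...#
...#...#..
.#.#######

Derivation:
Simulating step by step:
Generation 0 (given above): 30 live cells
Generation 1: 33 live cells
(generation 1 grid is the final answer)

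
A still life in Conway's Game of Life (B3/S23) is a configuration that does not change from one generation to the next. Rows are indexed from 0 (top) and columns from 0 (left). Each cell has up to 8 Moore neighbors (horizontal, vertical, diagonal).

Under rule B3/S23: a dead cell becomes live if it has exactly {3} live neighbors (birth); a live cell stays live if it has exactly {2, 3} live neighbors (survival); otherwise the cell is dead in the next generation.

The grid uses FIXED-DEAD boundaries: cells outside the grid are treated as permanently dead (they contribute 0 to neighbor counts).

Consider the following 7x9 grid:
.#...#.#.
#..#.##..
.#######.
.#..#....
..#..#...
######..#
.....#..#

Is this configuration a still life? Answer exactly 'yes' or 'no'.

Compute generation 1 and compare to generation 0 (given above):
Generation 1:
....##...
#..#.....
##.....#.
.#.......
#....#...
.###.##..
.###.#...
Cell (0,1) differs: gen0=1 vs gen1=0 -> NOT a still life.

Answer: no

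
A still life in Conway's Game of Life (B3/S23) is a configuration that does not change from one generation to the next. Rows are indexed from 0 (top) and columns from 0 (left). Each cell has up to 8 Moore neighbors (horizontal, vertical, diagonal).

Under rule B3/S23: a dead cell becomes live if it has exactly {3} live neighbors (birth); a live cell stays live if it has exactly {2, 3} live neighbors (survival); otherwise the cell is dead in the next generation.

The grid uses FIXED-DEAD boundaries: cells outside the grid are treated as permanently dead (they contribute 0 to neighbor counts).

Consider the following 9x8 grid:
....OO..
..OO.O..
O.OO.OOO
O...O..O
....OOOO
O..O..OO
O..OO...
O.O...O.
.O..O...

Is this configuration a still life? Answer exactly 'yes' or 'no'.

Answer: no

Derivation:
Compute generation 1 and compare to generation 0 (given above):
Generation 1:
...OOO..
.OO.....
..O..O.O
.O......
...OO...
...O...O
O.OOOOOO
O.O.OO..
.O......
Cell (0,3) differs: gen0=0 vs gen1=1 -> NOT a still life.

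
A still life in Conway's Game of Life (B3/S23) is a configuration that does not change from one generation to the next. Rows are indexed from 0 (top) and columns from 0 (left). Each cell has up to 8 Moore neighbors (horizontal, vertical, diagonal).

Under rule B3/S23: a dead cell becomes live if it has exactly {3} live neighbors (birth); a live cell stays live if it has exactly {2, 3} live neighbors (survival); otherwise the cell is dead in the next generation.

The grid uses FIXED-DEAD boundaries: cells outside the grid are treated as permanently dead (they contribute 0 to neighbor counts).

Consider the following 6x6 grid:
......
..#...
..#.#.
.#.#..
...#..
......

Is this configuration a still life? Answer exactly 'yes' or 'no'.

Compute generation 1 and compare to generation 0 (given above):
Generation 1:
......
...#..
.##...
...##.
..#...
......
Cell (1,2) differs: gen0=1 vs gen1=0 -> NOT a still life.

Answer: no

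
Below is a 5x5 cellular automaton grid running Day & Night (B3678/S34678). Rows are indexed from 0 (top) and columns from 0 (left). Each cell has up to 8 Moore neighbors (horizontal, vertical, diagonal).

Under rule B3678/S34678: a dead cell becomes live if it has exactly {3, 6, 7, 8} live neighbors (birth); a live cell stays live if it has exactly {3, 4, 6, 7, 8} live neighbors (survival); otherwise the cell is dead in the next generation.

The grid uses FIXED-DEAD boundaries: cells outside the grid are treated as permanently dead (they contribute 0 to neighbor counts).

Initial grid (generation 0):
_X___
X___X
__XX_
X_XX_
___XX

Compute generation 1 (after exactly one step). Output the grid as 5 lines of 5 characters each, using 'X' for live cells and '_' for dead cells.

Simulating step by step:
Generation 0 (given above): 10 live cells
Generation 1: 10 live cells
(generation 1 grid is the final answer)

Answer: _____
_XXX_
__XXX
_XX__
__XX_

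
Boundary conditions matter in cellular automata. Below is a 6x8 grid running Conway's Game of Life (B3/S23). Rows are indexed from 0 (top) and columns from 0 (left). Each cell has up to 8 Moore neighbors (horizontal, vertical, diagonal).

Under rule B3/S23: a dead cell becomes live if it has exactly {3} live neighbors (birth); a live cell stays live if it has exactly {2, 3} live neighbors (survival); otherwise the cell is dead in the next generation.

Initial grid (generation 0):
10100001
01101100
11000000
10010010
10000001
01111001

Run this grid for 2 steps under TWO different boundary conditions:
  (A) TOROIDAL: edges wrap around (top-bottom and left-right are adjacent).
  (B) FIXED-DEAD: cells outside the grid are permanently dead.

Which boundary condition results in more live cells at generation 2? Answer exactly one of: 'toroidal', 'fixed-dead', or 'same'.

Answer: toroidal

Derivation:
Under TOROIDAL boundary, generation 2:
00001101
00110000
10111011
00010011
00010100
00011000
Population = 18

Under FIXED-DEAD boundary, generation 2:
00110000
01000000
01111000
11010010
10110000
01110000
Population = 17

Comparison: toroidal=18, fixed-dead=17 -> toroidal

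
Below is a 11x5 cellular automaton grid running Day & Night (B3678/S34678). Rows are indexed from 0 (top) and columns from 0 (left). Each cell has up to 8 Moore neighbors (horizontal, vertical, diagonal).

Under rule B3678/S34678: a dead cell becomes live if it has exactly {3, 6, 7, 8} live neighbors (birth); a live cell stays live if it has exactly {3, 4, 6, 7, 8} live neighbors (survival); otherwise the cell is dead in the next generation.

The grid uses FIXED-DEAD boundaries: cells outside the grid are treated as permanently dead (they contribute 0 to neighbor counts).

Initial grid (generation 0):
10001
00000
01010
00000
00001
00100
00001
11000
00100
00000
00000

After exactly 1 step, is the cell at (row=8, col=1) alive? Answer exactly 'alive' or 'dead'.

Answer: alive

Derivation:
Simulating step by step:
Generation 0 (given above): 10 live cells
Generation 1: 3 live cells
00000
00000
00000
00000
00000
00010
01000
00000
01000
00000
00000

Cell (8,1) at generation 1: 1 -> alive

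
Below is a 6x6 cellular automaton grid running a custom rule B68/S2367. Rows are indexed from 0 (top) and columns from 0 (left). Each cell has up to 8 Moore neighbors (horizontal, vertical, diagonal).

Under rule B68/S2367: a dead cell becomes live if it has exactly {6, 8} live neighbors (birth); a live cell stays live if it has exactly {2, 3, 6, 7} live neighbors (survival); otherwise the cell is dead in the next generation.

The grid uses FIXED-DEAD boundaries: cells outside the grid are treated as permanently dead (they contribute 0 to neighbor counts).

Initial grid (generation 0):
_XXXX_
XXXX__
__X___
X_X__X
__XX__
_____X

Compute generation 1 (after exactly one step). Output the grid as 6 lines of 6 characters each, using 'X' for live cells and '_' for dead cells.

Answer: ____X_
X_X___
_X____
__X___
__XX__
______

Derivation:
Simulating step by step:
Generation 0 (given above): 15 live cells
Generation 1: 7 live cells
(generation 1 grid is the final answer)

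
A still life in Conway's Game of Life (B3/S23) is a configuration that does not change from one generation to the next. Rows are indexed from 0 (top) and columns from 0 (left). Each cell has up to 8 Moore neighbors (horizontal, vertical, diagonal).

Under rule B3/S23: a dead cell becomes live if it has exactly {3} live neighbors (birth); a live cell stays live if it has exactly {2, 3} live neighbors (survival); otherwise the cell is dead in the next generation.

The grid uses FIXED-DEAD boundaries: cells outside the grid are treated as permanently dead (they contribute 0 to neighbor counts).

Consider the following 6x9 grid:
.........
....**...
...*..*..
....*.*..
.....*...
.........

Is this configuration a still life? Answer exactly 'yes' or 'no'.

Compute generation 1 and compare to generation 0 (given above):
Generation 1:
.........
....**...
...*..*..
....*.*..
.....*...
.........
The grids are IDENTICAL -> still life.

Answer: yes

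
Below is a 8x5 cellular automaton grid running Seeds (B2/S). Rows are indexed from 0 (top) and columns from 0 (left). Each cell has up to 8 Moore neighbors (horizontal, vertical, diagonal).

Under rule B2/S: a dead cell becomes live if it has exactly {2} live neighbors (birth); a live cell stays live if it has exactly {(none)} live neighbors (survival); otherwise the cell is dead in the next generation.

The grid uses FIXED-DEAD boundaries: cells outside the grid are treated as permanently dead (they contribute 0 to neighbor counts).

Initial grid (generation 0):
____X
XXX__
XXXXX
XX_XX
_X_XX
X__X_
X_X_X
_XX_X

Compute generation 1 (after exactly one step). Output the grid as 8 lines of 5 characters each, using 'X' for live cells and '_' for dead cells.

Answer: X_XX_
_____
_____
_____
_____
_____
_____
X____

Derivation:
Simulating step by step:
Generation 0 (given above): 24 live cells
Generation 1: 4 live cells
(generation 1 grid is the final answer)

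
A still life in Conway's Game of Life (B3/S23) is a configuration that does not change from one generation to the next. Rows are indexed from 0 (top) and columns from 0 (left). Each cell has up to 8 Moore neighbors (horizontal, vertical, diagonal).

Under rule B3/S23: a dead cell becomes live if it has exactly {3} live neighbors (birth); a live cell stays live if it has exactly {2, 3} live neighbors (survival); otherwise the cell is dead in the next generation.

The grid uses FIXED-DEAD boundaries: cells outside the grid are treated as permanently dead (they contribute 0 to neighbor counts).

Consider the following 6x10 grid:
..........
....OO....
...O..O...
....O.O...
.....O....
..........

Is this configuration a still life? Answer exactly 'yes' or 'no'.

Compute generation 1 and compare to generation 0 (given above):
Generation 1:
..........
....OO....
...O..O...
....O.O...
.....O....
..........
The grids are IDENTICAL -> still life.

Answer: yes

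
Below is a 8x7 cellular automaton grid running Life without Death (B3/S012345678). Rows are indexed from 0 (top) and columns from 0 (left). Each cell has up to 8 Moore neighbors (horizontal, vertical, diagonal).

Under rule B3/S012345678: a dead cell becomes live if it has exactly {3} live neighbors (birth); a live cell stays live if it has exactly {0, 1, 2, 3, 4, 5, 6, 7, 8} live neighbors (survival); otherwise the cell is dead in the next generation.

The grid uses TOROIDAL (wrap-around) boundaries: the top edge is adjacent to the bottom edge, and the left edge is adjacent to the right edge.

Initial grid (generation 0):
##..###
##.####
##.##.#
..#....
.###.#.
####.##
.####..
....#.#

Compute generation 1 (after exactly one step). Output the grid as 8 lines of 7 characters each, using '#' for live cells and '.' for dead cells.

Answer: ###.###
##.####
##.##.#
..#..##
.###.#.
####.##
.####..
....#.#

Derivation:
Simulating step by step:
Generation 0 (given above): 33 live cells
Generation 1: 36 live cells
(generation 1 grid is the final answer)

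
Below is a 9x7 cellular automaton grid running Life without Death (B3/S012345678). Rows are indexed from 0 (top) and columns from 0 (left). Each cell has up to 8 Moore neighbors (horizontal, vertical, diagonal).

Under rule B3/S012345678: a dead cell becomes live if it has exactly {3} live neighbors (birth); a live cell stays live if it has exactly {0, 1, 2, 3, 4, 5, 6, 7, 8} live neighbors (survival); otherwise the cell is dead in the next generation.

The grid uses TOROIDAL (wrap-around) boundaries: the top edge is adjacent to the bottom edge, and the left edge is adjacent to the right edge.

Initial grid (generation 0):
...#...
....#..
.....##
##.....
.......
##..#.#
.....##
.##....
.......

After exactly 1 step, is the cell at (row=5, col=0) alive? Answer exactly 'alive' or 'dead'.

Answer: alive

Derivation:
Simulating step by step:
Generation 0 (given above): 14 live cells
Generation 1: 20 live cells
...#...
....##.
#....##
##....#
......#
##..#.#
..#..##
.##....
..#....

Cell (5,0) at generation 1: 1 -> alive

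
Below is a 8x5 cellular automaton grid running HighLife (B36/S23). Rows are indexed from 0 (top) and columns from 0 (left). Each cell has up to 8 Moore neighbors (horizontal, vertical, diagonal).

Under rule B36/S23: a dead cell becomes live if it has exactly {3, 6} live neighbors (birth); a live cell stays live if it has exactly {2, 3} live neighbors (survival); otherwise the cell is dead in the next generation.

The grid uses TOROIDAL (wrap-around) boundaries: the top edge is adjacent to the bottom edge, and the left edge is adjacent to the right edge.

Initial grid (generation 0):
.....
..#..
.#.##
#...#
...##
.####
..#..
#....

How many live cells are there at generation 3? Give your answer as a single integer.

Simulating step by step:
Generation 0 (given above): 14 live cells
Generation 1: 14 live cells
.....
..##.
.####
..#..
.#...
##..#
#.#.#
.....
Generation 2: 12 live cells
.....
.#..#
.#..#
#....
.##..
..###
...##
.....
Generation 3: 13 live cells
.....
.....
.#..#
#.#..
###.#
##..#
..#.#
.....
Population at generation 3: 13

Answer: 13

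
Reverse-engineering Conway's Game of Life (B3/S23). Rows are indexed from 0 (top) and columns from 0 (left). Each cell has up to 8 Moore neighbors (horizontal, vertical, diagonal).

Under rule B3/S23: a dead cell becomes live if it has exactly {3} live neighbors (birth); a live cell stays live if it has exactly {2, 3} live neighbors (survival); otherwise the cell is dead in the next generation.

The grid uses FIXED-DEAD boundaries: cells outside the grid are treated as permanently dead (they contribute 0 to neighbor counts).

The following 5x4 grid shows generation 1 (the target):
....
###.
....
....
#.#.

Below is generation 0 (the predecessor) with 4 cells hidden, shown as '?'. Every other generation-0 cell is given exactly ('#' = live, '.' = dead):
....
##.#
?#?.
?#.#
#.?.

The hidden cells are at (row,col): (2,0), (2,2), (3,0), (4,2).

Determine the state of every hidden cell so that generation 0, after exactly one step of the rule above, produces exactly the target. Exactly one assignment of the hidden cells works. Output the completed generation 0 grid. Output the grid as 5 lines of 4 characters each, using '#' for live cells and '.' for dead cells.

Hidden generation-0 cells (in order): (2,0), (2,2), (3,0), (4,2).
A hidden cell only influences target cells in its own 3x3 neighborhood. Try each of the 2^4 = 16 assignments, step the completed generation 0 forward once under B3/S23, and compare with the target:
  (2,0)=. (2,2)=. (3,0)=. (4,2)=. -> step gives (2,1)='#' but target has '.' -> reject
  (2,0)=. (2,2)=. (3,0)=. (4,2)=# -> step gives (2,1)='#' but target has '.' -> reject
  (2,0)=. (2,2)=. (3,0)=# (4,2)=. -> step gives (3,0)='#' but target has '.' -> reject
  (2,0)=. (2,2)=. (3,0)=# (4,2)=# -> step gives (3,0)='#' but target has '.' -> reject
  (2,0)=. (2,2)=# (3,0)=. (4,2)=. -> step gives (1,2)='.' but target has '#' -> reject
  (2,0)=. (2,2)=# (3,0)=. (4,2)=# -> step gives (1,2)='.' but target has '#' -> reject
  (2,0)=. (2,2)=# (3,0)=# (4,2)=. -> step gives (1,2)='.' but target has '#' -> reject
  (2,0)=. (2,2)=# (3,0)=# (4,2)=# -> step gives (1,2)='.' but target has '#' -> reject
  (2,0)=# (2,2)=. (3,0)=. (4,2)=. -> step gives (3,1)='#' but target has '.' -> reject
  (2,0)=# (2,2)=. (3,0)=. (4,2)=# -> step gives (4,0)='.' but target has '#' -> reject
  (2,0)=# (2,2)=. (3,0)=# (4,2)=. -> step gives (3,2)='#' but target has '.' -> reject
  (2,0)=# (2,2)=. (3,0)=# (4,2)=# -> step reproduces the target at every cell -> ACCEPT
  (2,0)=# (2,2)=# (3,0)=. (4,2)=. -> step gives (1,1)='.' but target has '#' -> reject
  (2,0)=# (2,2)=# (3,0)=. (4,2)=# -> step gives (1,1)='.' but target has '#' -> reject
  (2,0)=# (2,2)=# (3,0)=# (4,2)=. -> step gives (1,1)='.' but target has '#' -> reject
  (2,0)=# (2,2)=# (3,0)=# (4,2)=# -> step gives (1,1)='.' but target has '#' -> reject
Unique solution: (2,0)=live, (2,2)=dead, (3,0)=live, (4,2)=live.
Check: live-neighbor counts of every cell in the completed generation 0:
2221
3330
5552
4541
2422
Applying B3/S23 to generation 0 with these counts gives:
....
###.
....
....
#.#.
which matches the target exactly.

Answer: ....
##.#
##..
##.#
#.#.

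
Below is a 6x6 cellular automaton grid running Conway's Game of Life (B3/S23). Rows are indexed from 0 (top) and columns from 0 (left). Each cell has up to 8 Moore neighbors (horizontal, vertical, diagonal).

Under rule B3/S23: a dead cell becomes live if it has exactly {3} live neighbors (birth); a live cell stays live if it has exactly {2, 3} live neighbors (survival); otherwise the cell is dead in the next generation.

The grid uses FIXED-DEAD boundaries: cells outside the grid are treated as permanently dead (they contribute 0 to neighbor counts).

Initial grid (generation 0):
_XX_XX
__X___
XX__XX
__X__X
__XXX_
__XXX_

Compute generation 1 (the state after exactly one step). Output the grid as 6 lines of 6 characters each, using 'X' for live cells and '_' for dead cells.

Simulating step by step:
Generation 0 (given above): 17 live cells
Generation 1: 16 live cells
(generation 1 grid is the final answer)

Answer: _XXX__
X_X___
_XXXXX
__X__X
_X___X
__X_X_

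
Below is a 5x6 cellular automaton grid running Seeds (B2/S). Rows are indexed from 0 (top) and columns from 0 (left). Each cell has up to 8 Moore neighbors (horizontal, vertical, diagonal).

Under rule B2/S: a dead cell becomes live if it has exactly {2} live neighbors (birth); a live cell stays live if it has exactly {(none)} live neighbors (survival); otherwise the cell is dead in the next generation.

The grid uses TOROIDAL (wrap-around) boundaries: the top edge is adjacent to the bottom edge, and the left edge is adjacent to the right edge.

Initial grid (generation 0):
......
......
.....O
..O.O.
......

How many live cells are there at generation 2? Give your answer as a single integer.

Simulating step by step:
Generation 0 (given above): 3 live cells
Generation 1: 5 live cells
......
......
...OO.
...O.O
...O..
Generation 2: 5 live cells
......
...OO.
..O..O
......
..O...
Population at generation 2: 5

Answer: 5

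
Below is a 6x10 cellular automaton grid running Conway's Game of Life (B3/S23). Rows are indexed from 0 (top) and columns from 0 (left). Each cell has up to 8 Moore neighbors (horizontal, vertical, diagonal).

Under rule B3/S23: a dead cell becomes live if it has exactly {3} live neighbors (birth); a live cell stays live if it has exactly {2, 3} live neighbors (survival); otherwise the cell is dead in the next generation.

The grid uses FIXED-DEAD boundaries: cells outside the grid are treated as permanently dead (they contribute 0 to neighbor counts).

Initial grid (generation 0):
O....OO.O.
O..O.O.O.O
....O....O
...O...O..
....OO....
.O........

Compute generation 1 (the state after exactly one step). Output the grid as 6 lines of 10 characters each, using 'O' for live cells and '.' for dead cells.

Simulating step by step:
Generation 0 (given above): 16 live cells
Generation 1: 14 live cells
(generation 1 grid is the final answer)

Answer: ....OOOOO.
.....O.O.O
...OO.O...
...O.O....
....O.....
..........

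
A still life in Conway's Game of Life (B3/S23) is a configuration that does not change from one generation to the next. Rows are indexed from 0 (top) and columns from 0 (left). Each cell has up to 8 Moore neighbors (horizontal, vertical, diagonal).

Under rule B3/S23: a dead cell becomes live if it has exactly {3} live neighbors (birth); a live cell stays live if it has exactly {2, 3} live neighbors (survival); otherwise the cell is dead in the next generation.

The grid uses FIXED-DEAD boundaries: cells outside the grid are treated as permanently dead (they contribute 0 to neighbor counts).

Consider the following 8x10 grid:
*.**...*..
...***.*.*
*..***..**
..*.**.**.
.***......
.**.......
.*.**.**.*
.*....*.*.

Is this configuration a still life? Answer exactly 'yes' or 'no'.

Answer: no

Derivation:
Compute generation 1 and compare to generation 0 (given above):
Generation 1:
..**..*.*.
.*...*.*.*
..*......*
.....*****
....*.....
*...*.....
**.*.****.
..*..**.*.
Cell (0,0) differs: gen0=1 vs gen1=0 -> NOT a still life.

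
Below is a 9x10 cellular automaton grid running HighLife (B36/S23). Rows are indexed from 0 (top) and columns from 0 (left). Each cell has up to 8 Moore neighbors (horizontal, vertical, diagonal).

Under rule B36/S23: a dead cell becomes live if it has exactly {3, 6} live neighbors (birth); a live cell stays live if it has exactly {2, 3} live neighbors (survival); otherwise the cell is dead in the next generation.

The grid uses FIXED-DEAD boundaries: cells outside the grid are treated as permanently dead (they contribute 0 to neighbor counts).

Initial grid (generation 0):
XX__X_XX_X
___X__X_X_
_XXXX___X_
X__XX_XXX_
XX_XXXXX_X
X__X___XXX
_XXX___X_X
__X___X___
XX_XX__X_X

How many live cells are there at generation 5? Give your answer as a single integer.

Simulating step by step:
Generation 0 (given above): 46 live cells
Generation 1: 36 live cells
_____XXXX_
X_____X_XX
_X____XXXX
X_X__X___X
XX_______X
X_X__X___X
_X_X__XX_X
X___X_XX__
_XXX______
Generation 2: 36 live cells
_____XX_XX
__________
XX___XX___
X_X___XX_X
X_X_____XX
X_X___X__X
XXXXX__X__
X___XXXXX_
_XXX______
Generation 3: 40 live cells
__________
_______X__
XX___XXX__
XXX__XXX_X
XXXX__X__X
X______X_X
X_X_X_____
XXXX_XXXX_
_XXXXXXX__
Generation 4: 22 live cells
__________
_______X__
X_X__X____
___XX_____
___X_X___X
XX______X_
XXX_XX____
X___X___X_
X_______X_
Generation 5: 18 live cells
__________
__________
___XX_____
__XX_X____
__XX______
X__X_X____
__XXXX____
X__XXX____
__________
Population at generation 5: 18

Answer: 18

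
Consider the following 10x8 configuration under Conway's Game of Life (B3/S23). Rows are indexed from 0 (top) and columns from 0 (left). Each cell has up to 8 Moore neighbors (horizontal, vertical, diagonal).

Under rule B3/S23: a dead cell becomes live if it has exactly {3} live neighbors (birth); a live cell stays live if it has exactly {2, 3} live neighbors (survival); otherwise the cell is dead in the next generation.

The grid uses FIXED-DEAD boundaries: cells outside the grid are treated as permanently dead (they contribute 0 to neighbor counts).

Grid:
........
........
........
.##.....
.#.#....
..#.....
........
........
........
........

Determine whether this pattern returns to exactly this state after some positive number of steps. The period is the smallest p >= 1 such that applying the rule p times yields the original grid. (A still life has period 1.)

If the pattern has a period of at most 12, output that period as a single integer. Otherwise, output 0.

Answer: 1

Derivation:
Simulating and comparing each generation to the original:
Gen 0 (original, given above): 5 live cells
Gen 1: 5 live cells, MATCHES original -> period = 1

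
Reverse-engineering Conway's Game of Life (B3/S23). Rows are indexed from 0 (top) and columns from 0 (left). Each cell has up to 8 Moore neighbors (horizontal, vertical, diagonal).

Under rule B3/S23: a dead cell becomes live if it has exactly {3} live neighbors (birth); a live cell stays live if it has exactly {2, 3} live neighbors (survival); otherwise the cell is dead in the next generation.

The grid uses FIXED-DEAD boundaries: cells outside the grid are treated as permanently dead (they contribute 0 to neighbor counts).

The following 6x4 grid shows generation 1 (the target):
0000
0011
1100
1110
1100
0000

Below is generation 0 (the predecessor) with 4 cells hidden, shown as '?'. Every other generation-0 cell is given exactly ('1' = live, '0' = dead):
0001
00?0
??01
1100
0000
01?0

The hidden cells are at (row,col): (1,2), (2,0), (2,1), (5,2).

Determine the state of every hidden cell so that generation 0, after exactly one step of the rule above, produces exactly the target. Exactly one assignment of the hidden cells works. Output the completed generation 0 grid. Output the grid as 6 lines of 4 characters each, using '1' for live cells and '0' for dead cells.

Answer: 0001
0010
0101
1100
0000
0100

Derivation:
Hidden generation-0 cells (in order): (1,2), (2,0), (2,1), (5,2).
A hidden cell only influences target cells in its own 3x3 neighborhood. Try each of the 2^4 = 16 assignments, step the completed generation 0 forward once under B3/S23, and compare with the target:
  (1,2)=0 (2,0)=0 (2,1)=0 (5,2)=0 -> step gives (1,2)='0' but target has '1' -> reject
  (1,2)=0 (2,0)=0 (2,1)=0 (5,2)=1 -> step gives (1,2)='0' but target has '1' -> reject
  (1,2)=0 (2,0)=0 (2,1)=1 (5,2)=0 -> step gives (1,3)='0' but target has '1' -> reject
  (1,2)=0 (2,0)=0 (2,1)=1 (5,2)=1 -> step gives (1,3)='0' but target has '1' -> reject
  (1,2)=0 (2,0)=1 (2,1)=0 (5,2)=0 -> step gives (1,2)='0' but target has '1' -> reject
  (1,2)=0 (2,0)=1 (2,1)=0 (5,2)=1 -> step gives (1,2)='0' but target has '1' -> reject
  (1,2)=0 (2,0)=1 (2,1)=1 (5,2)=0 -> step gives (1,3)='0' but target has '1' -> reject
  (1,2)=0 (2,0)=1 (2,1)=1 (5,2)=1 -> step gives (1,3)='0' but target has '1' -> reject
  (1,2)=1 (2,0)=0 (2,1)=0 (5,2)=0 -> step gives (2,0)='0' but target has '1' -> reject
  (1,2)=1 (2,0)=0 (2,1)=0 (5,2)=1 -> step gives (2,0)='0' but target has '1' -> reject
  (1,2)=1 (2,0)=0 (2,1)=1 (5,2)=0 -> step reproduces the target at every cell -> ACCEPT
  (1,2)=1 (2,0)=0 (2,1)=1 (5,2)=1 -> step gives (4,1)='0' but target has '1' -> reject
  (1,2)=1 (2,0)=1 (2,1)=0 (5,2)=0 -> step gives (2,1)='0' but target has '1' -> reject
  (1,2)=1 (2,0)=1 (2,1)=0 (5,2)=1 -> step gives (2,1)='0' but target has '1' -> reject
  (1,2)=1 (2,0)=1 (2,1)=1 (5,2)=0 -> step gives (1,1)='1' but target has '0' -> reject
  (1,2)=1 (2,0)=1 (2,1)=1 (5,2)=1 -> step gives (1,1)='1' but target has '0' -> reject
Unique solution: (1,2)=live, (2,0)=dead, (2,1)=live, (5,2)=dead.
Check: live-neighbor counts of every cell in the completed generation 0:
0121
1233
3341
2231
3320
1010
Applying B3/S23 to generation 0 with these counts gives:
0000
0011
1100
1110
1100
0000
which matches the target exactly.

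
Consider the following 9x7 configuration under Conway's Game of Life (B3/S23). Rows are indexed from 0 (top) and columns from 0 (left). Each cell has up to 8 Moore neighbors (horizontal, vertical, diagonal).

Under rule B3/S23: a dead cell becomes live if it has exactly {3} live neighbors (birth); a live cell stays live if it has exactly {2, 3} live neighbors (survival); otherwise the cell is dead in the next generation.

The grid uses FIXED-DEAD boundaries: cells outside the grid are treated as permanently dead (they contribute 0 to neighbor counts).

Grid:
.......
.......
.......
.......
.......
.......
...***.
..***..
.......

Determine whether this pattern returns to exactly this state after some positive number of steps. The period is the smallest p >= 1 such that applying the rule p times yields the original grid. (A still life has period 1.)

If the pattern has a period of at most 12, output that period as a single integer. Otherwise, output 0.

Simulating and comparing each generation to the original:
Gen 0 (original, given above): 6 live cells
Gen 1: 6 live cells, differs from original
Gen 2: 6 live cells, MATCHES original -> period = 2

Answer: 2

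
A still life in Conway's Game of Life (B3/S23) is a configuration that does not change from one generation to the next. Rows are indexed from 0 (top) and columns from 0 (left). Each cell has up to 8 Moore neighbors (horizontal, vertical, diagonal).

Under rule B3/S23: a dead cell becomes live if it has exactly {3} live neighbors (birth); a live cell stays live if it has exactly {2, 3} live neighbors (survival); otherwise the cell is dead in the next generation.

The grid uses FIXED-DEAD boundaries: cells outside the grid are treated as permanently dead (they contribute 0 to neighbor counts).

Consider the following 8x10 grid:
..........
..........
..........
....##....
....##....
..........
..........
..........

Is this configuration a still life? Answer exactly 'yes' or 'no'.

Compute generation 1 and compare to generation 0 (given above):
Generation 1:
..........
..........
..........
....##....
....##....
..........
..........
..........
The grids are IDENTICAL -> still life.

Answer: yes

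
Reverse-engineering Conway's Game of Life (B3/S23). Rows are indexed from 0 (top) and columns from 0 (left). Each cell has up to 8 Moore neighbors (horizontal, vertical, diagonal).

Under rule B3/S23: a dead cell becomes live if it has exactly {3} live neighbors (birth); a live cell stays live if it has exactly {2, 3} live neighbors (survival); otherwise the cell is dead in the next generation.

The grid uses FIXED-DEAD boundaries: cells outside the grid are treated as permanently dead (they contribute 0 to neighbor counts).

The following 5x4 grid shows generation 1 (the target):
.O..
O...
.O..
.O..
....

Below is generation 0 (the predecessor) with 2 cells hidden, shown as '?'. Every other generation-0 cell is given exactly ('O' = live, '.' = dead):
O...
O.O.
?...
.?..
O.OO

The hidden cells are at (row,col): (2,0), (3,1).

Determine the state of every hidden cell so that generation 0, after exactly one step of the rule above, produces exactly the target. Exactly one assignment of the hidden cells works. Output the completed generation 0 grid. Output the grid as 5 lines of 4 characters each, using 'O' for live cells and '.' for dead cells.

Hidden generation-0 cells (in order): (2,0), (3,1).
A hidden cell only influences target cells in its own 3x3 neighborhood. Try each of the 2^2 = 4 assignments, step the completed generation 0 forward once under B3/S23, and compare with the target:
  (2,0)=. (3,1)=. -> step gives (1,0)='.' but target has 'O' -> reject
  (2,0)=. (3,1)=O -> step gives (1,0)='.' but target has 'O' -> reject
  (2,0)=O (3,1)=. -> step reproduces the target at every cell -> ACCEPT
  (2,0)=O (3,1)=O -> step gives (2,0)='O' but target has '.' -> reject
Unique solution: (2,0)=live, (3,1)=dead.
Check: live-neighbor counts of every cell in the completed generation 0:
1311
2401
1311
2322
0211
Applying B3/S23 to generation 0 with these counts gives:
.O..
O...
.O..
.O..
....
which matches the target exactly.

Answer: O...
O.O.
O...
....
O.OO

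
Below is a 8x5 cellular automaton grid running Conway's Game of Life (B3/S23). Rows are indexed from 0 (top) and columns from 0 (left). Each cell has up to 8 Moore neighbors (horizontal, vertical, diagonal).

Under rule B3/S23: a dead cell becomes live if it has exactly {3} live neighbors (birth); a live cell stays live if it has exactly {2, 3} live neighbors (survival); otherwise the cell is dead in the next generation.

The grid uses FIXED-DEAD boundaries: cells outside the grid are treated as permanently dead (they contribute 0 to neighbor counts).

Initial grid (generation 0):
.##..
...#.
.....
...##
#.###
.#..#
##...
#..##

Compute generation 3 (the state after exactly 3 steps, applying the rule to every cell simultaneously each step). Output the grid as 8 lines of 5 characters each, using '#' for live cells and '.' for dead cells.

Answer: .....
...#.
..#..
.....
#.#..
#...#
#.#.#
.####

Derivation:
Simulating step by step:
Generation 0 (given above): 16 live cells
Generation 1: 16 live cells
..#..
..#..
...##
..#.#
.##..
....#
#####
##...
Generation 2: 16 live cells
.....
..#..
..#.#
.##.#
.##..
#...#
#.###
#..#.
Generation 3: 13 live cells
(generation 3 grid is the final answer)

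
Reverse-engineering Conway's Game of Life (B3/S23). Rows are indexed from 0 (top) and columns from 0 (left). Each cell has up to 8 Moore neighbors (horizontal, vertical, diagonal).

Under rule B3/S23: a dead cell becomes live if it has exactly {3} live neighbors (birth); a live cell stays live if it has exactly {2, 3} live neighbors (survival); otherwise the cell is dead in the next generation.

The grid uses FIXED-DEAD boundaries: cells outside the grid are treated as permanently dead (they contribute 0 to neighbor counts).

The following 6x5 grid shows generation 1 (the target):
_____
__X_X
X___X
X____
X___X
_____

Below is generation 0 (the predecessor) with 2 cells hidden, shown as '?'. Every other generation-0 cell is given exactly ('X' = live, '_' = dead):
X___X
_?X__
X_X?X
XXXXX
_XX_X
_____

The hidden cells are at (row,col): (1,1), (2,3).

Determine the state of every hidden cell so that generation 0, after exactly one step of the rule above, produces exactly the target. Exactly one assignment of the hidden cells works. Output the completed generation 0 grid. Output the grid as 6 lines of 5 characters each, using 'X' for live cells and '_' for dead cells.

Answer: X___X
__X__
X_XXX
XXXXX
_XX_X
_____

Derivation:
Hidden generation-0 cells (in order): (1,1), (2,3).
A hidden cell only influences target cells in its own 3x3 neighborhood. Try each of the 2^2 = 4 assignments, step the completed generation 0 forward once under B3/S23, and compare with the target:
  (1,1)=_ (2,3)=_ -> step gives (1,2)='_' but target has 'X' -> reject
  (1,1)=_ (2,3)=X -> step reproduces the target at every cell -> ACCEPT
  (1,1)=X (2,3)=_ -> step gives (0,1)='X' but target has '_' -> reject
  (1,1)=X (2,3)=X -> step gives (0,1)='X' but target has '_' -> reject
Unique solution: (1,1)=dead, (2,3)=live.
Check: live-neighbor counts of every cell in the completed generation 0:
02120
24253
26563
36674
34452
12221
Applying B3/S23 to generation 0 with these counts gives:
_____
__X_X
X___X
X____
X___X
_____
which matches the target exactly.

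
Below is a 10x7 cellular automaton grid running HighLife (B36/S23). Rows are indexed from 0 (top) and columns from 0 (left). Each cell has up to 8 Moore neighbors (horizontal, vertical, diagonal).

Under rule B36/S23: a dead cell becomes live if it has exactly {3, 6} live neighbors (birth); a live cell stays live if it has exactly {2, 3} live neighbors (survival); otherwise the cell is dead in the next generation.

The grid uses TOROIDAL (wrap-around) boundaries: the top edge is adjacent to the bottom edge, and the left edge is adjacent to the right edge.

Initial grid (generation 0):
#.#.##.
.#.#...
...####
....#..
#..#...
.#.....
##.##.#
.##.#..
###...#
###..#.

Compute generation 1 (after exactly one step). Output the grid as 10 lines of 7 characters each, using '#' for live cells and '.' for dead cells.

Simulating step by step:
Generation 0 (given above): 30 live cells
Generation 1: 24 live cells
(generation 1 grid is the final answer)

Answer: ##..##.
##..#..
..##.#.
......#
.......
.#.##.#
...###.
....#..
.....##
....###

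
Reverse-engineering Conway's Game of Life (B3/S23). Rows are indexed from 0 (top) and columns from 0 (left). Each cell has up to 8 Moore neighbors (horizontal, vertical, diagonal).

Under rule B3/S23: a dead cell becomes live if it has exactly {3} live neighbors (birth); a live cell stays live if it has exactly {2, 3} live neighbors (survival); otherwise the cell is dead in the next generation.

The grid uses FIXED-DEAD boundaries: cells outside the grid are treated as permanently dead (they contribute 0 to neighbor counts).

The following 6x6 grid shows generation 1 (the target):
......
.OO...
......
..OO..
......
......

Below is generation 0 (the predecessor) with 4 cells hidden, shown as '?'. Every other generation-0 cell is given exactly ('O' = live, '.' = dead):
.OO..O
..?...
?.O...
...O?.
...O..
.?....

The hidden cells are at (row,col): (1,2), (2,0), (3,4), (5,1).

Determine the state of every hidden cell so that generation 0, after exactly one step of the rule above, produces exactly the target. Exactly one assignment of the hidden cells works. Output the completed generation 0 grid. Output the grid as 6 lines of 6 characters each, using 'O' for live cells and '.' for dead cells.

Hidden generation-0 cells (in order): (1,2), (2,0), (3,4), (5,1).
A hidden cell only influences target cells in its own 3x3 neighborhood. Try each of the 2^4 = 16 assignments, step the completed generation 0 forward once under B3/S23, and compare with the target:
  (1,2)=. (2,0)=. (3,4)=. (5,1)=. -> step reproduces the target at every cell -> ACCEPT
  (1,2)=. (2,0)=. (3,4)=. (5,1)=O -> step gives (4,2)='O' but target has '.' -> reject
  (1,2)=. (2,0)=. (3,4)=O (5,1)=. -> step gives (2,3)='O' but target has '.' -> reject
  (1,2)=. (2,0)=. (3,4)=O (5,1)=O -> step gives (2,3)='O' but target has '.' -> reject
  (1,2)=. (2,0)=O (3,4)=. (5,1)=. -> step gives (1,1)='.' but target has 'O' -> reject
  (1,2)=. (2,0)=O (3,4)=. (5,1)=O -> step gives (1,1)='.' but target has 'O' -> reject
  (1,2)=. (2,0)=O (3,4)=O (5,1)=. -> step gives (1,1)='.' but target has 'O' -> reject
  (1,2)=. (2,0)=O (3,4)=O (5,1)=O -> step gives (1,1)='.' but target has 'O' -> reject
  (1,2)=O (2,0)=. (3,4)=. (5,1)=. -> step gives (0,1)='O' but target has '.' -> reject
  (1,2)=O (2,0)=. (3,4)=. (5,1)=O -> step gives (0,1)='O' but target has '.' -> reject
  (1,2)=O (2,0)=. (3,4)=O (5,1)=. -> step gives (0,1)='O' but target has '.' -> reject
  (1,2)=O (2,0)=. (3,4)=O (5,1)=O -> step gives (0,1)='O' but target has '.' -> reject
  (1,2)=O (2,0)=O (3,4)=. (5,1)=. -> step gives (0,1)='O' but target has '.' -> reject
  (1,2)=O (2,0)=O (3,4)=. (5,1)=O -> step gives (0,1)='O' but target has '.' -> reject
  (1,2)=O (2,0)=O (3,4)=O (5,1)=. -> step gives (0,1)='O' but target has '.' -> reject
  (1,2)=O (2,0)=O (3,4)=O (5,1)=O -> step gives (0,1)='O' but target has '.' -> reject
Unique solution: (1,2)=dead, (2,0)=dead, (3,4)=dead, (5,1)=dead.
Check: live-neighbor counts of every cell in the completed generation 0:
111110
133211
011210
013220
002120
001110
Applying B3/S23 to generation 0 with these counts gives:
......
.OO...
......
..OO..
......
......
which matches the target exactly.

Answer: .OO..O
......
..O...
...O..
...O..
......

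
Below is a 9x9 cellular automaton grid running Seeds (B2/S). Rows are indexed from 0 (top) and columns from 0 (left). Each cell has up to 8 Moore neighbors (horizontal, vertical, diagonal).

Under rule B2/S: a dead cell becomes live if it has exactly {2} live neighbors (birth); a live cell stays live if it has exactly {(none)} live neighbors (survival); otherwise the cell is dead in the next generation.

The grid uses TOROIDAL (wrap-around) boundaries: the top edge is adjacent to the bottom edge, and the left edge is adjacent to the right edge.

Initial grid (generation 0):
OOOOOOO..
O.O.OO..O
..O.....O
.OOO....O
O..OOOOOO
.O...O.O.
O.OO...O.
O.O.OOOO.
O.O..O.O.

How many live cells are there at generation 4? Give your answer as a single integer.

Answer: 0

Derivation:
Simulating step by step:
Generation 0 (given above): 42 live cells
Generation 1: 1 live cells
.........
.........
.....O...
.........
.........
.........
.........
.........
.........
Generation 2: 0 live cells
.........
.........
.........
.........
.........
.........
.........
.........
.........
Generation 3: 0 live cells
.........
.........
.........
.........
.........
.........
.........
.........
.........
Generation 4: 0 live cells
.........
.........
.........
.........
.........
.........
.........
.........
.........
Population at generation 4: 0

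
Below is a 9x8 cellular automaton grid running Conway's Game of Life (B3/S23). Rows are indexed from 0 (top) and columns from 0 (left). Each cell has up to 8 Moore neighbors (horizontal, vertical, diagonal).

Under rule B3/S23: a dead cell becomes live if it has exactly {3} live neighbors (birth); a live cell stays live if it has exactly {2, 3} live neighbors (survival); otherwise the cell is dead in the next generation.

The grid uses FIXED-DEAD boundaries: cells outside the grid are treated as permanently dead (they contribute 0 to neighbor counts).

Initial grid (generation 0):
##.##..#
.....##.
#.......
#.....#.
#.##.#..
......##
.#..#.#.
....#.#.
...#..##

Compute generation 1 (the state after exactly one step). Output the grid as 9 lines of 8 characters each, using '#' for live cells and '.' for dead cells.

Answer: ....###.
##..###.
.....##.
#.......
.#...#.#
.####.##
......#.
...##.#.
.....###

Derivation:
Simulating step by step:
Generation 0 (given above): 24 live cells
Generation 1: 27 live cells
(generation 1 grid is the final answer)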